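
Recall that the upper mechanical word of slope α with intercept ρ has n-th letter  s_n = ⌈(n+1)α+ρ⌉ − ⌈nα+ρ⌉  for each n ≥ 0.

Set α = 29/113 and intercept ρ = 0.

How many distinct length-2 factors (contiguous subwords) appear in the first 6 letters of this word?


3

t_n = ⌈(n·29)/113⌉ for n = 0 … 6:
  n=0…6: ⌈0/113⌉=0 ⌈29/113⌉=1 ⌈58/113⌉=1 ⌈87/113⌉=1 ⌈116/113⌉=2 ⌈145/113⌉=2 ⌈174/113⌉=2
s_n = t_(n+1) − t_n for n = 0 … 5 gives
prefix = 100100
slide a length-2 window over [0..1] … [4..5] (5 windows); first occurrence of each distinct factor:
  [  0..  1] 10
  [  1..  2] 00
  [  2..  3] 01
  (the other 2 windows repeat one of these)
distinct factors: {00, 01, 10}
count = 3  (Sturmian bound for length 2 is 3)


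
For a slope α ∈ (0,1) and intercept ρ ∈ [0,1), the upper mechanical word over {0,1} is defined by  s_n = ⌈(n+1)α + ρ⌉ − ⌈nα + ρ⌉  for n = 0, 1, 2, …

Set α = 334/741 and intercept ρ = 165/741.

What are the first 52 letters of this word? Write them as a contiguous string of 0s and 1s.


n=0: ⌈(1·334+165)/741⌉ − ⌈(0·334+165)/741⌉ = ⌈499/741⌉ − ⌈165/741⌉ = 1 − 1 = 0
n=1: ⌈(2·334+165)/741⌉ − ⌈(1·334+165)/741⌉ = ⌈833/741⌉ − ⌈499/741⌉ = 2 − 1 = 1
n=2: ⌈(3·334+165)/741⌉ − ⌈(2·334+165)/741⌉ = ⌈1167/741⌉ − ⌈833/741⌉ = 2 − 2 = 0
n=3: ⌈(4·334+165)/741⌉ − ⌈(3·334+165)/741⌉ = ⌈1501/741⌉ − ⌈1167/741⌉ = 3 − 2 = 1
n=4: ⌈(5·334+165)/741⌉ − ⌈(4·334+165)/741⌉ = ⌈1835/741⌉ − ⌈1501/741⌉ = 3 − 3 = 0
n=5: ⌈(6·334+165)/741⌉ − ⌈(5·334+165)/741⌉ = ⌈2169/741⌉ − ⌈1835/741⌉ = 3 − 3 = 0
n=6: ⌈(7·334+165)/741⌉ − ⌈(6·334+165)/741⌉ = ⌈2503/741⌉ − ⌈2169/741⌉ = 4 − 3 = 1
n=7: ⌈(8·334+165)/741⌉ − ⌈(7·334+165)/741⌉ = ⌈2837/741⌉ − ⌈2503/741⌉ = 4 − 4 = 0
n=8: ⌈(9·334+165)/741⌉ − ⌈(8·334+165)/741⌉ = ⌈3171/741⌉ − ⌈2837/741⌉ = 5 − 4 = 1
n=9: ⌈(10·334+165)/741⌉ − ⌈(9·334+165)/741⌉ = ⌈3505/741⌉ − ⌈3171/741⌉ = 5 − 5 = 0
n=10: ⌈(11·334+165)/741⌉ − ⌈(10·334+165)/741⌉ = ⌈3839/741⌉ − ⌈3505/741⌉ = 6 − 5 = 1
n=11: ⌈(12·334+165)/741⌉ − ⌈(11·334+165)/741⌉ = ⌈4173/741⌉ − ⌈3839/741⌉ = 6 − 6 = 0
n=12: ⌈(13·334+165)/741⌉ − ⌈(12·334+165)/741⌉ = ⌈4507/741⌉ − ⌈4173/741⌉ = 7 − 6 = 1
n=13: ⌈(14·334+165)/741⌉ − ⌈(13·334+165)/741⌉ = ⌈4841/741⌉ − ⌈4507/741⌉ = 7 − 7 = 0
n=14: ⌈(15·334+165)/741⌉ − ⌈(14·334+165)/741⌉ = ⌈5175/741⌉ − ⌈4841/741⌉ = 7 − 7 = 0
n=15: ⌈(16·334+165)/741⌉ − ⌈(15·334+165)/741⌉ = ⌈5509/741⌉ − ⌈5175/741⌉ = 8 − 7 = 1
n=16: ⌈(17·334+165)/741⌉ − ⌈(16·334+165)/741⌉ = ⌈5843/741⌉ − ⌈5509/741⌉ = 8 − 8 = 0
n=17: ⌈(18·334+165)/741⌉ − ⌈(17·334+165)/741⌉ = ⌈6177/741⌉ − ⌈5843/741⌉ = 9 − 8 = 1
n=18: ⌈(19·334+165)/741⌉ − ⌈(18·334+165)/741⌉ = ⌈6511/741⌉ − ⌈6177/741⌉ = 9 − 9 = 0
n=19: ⌈(20·334+165)/741⌉ − ⌈(19·334+165)/741⌉ = ⌈6845/741⌉ − ⌈6511/741⌉ = 10 − 9 = 1
n=20: ⌈(21·334+165)/741⌉ − ⌈(20·334+165)/741⌉ = ⌈7179/741⌉ − ⌈6845/741⌉ = 10 − 10 = 0
n=21: ⌈(22·334+165)/741⌉ − ⌈(21·334+165)/741⌉ = ⌈7513/741⌉ − ⌈7179/741⌉ = 11 − 10 = 1
n=22: ⌈(23·334+165)/741⌉ − ⌈(22·334+165)/741⌉ = ⌈7847/741⌉ − ⌈7513/741⌉ = 11 − 11 = 0
n=23: ⌈(24·334+165)/741⌉ − ⌈(23·334+165)/741⌉ = ⌈8181/741⌉ − ⌈7847/741⌉ = 12 − 11 = 1
n=24: ⌈(25·334+165)/741⌉ − ⌈(24·334+165)/741⌉ = ⌈8515/741⌉ − ⌈8181/741⌉ = 12 − 12 = 0
n=25: ⌈(26·334+165)/741⌉ − ⌈(25·334+165)/741⌉ = ⌈8849/741⌉ − ⌈8515/741⌉ = 12 − 12 = 0
n=26: ⌈(27·334+165)/741⌉ − ⌈(26·334+165)/741⌉ = ⌈9183/741⌉ − ⌈8849/741⌉ = 13 − 12 = 1
n=27: ⌈(28·334+165)/741⌉ − ⌈(27·334+165)/741⌉ = ⌈9517/741⌉ − ⌈9183/741⌉ = 13 − 13 = 0
n=28: ⌈(29·334+165)/741⌉ − ⌈(28·334+165)/741⌉ = ⌈9851/741⌉ − ⌈9517/741⌉ = 14 − 13 = 1
n=29: ⌈(30·334+165)/741⌉ − ⌈(29·334+165)/741⌉ = ⌈10185/741⌉ − ⌈9851/741⌉ = 14 − 14 = 0
n=30: ⌈(31·334+165)/741⌉ − ⌈(30·334+165)/741⌉ = ⌈10519/741⌉ − ⌈10185/741⌉ = 15 − 14 = 1
n=31: ⌈(32·334+165)/741⌉ − ⌈(31·334+165)/741⌉ = ⌈10853/741⌉ − ⌈10519/741⌉ = 15 − 15 = 0
n=32: ⌈(33·334+165)/741⌉ − ⌈(32·334+165)/741⌉ = ⌈11187/741⌉ − ⌈10853/741⌉ = 16 − 15 = 1
n=33: ⌈(34·334+165)/741⌉ − ⌈(33·334+165)/741⌉ = ⌈11521/741⌉ − ⌈11187/741⌉ = 16 − 16 = 0
n=34: ⌈(35·334+165)/741⌉ − ⌈(34·334+165)/741⌉ = ⌈11855/741⌉ − ⌈11521/741⌉ = 16 − 16 = 0
n=35: ⌈(36·334+165)/741⌉ − ⌈(35·334+165)/741⌉ = ⌈12189/741⌉ − ⌈11855/741⌉ = 17 − 16 = 1
n=36: ⌈(37·334+165)/741⌉ − ⌈(36·334+165)/741⌉ = ⌈12523/741⌉ − ⌈12189/741⌉ = 17 − 17 = 0
n=37: ⌈(38·334+165)/741⌉ − ⌈(37·334+165)/741⌉ = ⌈12857/741⌉ − ⌈12523/741⌉ = 18 − 17 = 1
n=38: ⌈(39·334+165)/741⌉ − ⌈(38·334+165)/741⌉ = ⌈13191/741⌉ − ⌈12857/741⌉ = 18 − 18 = 0
n=39: ⌈(40·334+165)/741⌉ − ⌈(39·334+165)/741⌉ = ⌈13525/741⌉ − ⌈13191/741⌉ = 19 − 18 = 1
n=40: ⌈(41·334+165)/741⌉ − ⌈(40·334+165)/741⌉ = ⌈13859/741⌉ − ⌈13525/741⌉ = 19 − 19 = 0
n=41: ⌈(42·334+165)/741⌉ − ⌈(41·334+165)/741⌉ = ⌈14193/741⌉ − ⌈13859/741⌉ = 20 − 19 = 1
n=42: ⌈(43·334+165)/741⌉ − ⌈(42·334+165)/741⌉ = ⌈14527/741⌉ − ⌈14193/741⌉ = 20 − 20 = 0
n=43: ⌈(44·334+165)/741⌉ − ⌈(43·334+165)/741⌉ = ⌈14861/741⌉ − ⌈14527/741⌉ = 21 − 20 = 1
n=44: ⌈(45·334+165)/741⌉ − ⌈(44·334+165)/741⌉ = ⌈15195/741⌉ − ⌈14861/741⌉ = 21 − 21 = 0
n=45: ⌈(46·334+165)/741⌉ − ⌈(45·334+165)/741⌉ = ⌈15529/741⌉ − ⌈15195/741⌉ = 21 − 21 = 0
n=46: ⌈(47·334+165)/741⌉ − ⌈(46·334+165)/741⌉ = ⌈15863/741⌉ − ⌈15529/741⌉ = 22 − 21 = 1
n=47: ⌈(48·334+165)/741⌉ − ⌈(47·334+165)/741⌉ = ⌈16197/741⌉ − ⌈15863/741⌉ = 22 − 22 = 0
n=48: ⌈(49·334+165)/741⌉ − ⌈(48·334+165)/741⌉ = ⌈16531/741⌉ − ⌈16197/741⌉ = 23 − 22 = 1
n=49: ⌈(50·334+165)/741⌉ − ⌈(49·334+165)/741⌉ = ⌈16865/741⌉ − ⌈16531/741⌉ = 23 − 23 = 0
n=50: ⌈(51·334+165)/741⌉ − ⌈(50·334+165)/741⌉ = ⌈17199/741⌉ − ⌈16865/741⌉ = 24 − 23 = 1
n=51: ⌈(52·334+165)/741⌉ − ⌈(51·334+165)/741⌉ = ⌈17533/741⌉ − ⌈17199/741⌉ = 24 − 24 = 0

0101001010101001010101010010101010010101010100101010


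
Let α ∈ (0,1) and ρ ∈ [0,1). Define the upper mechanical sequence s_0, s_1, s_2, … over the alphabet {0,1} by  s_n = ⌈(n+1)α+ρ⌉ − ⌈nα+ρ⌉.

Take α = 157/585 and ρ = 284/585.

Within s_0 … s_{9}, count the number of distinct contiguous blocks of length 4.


t_n = ⌈(n·157+284)/585⌉ for n = 0 … 10:
  n=0…9: ⌈284/585⌉=1 ⌈441/585⌉=1 ⌈598/585⌉=2 ⌈755/585⌉=2 ⌈912/585⌉=2 ⌈1069/585⌉=2 ⌈1226/585⌉=3 ⌈1383/585⌉=3 ⌈1540/585⌉=3 ⌈1697/585⌉=3
  n=10: ⌈1854/585⌉=4
s_n = t_(n+1) − t_n for n = 0 … 9 gives
prefix = 0100010001
slide a length-4 window over [0..3] … [6..9] (7 windows); first occurrence of each distinct factor:
  [  0..  3] 0100
  [  1..  4] 1000
  [  2..  5] 0001
  [  3..  6] 0010
  (the other 3 windows repeat one of these)
distinct factors: {0001, 0010, 0100, 1000}
count = 4  (Sturmian bound for length 4 is 5)

4


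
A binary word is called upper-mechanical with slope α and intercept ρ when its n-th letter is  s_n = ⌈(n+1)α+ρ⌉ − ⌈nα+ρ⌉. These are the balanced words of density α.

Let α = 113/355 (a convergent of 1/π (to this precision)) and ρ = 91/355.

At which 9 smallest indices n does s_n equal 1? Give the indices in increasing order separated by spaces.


2 5 8 11 14 18 21 24 27

n=0: ⌈204/355⌉−⌈91/355⌉ = 1−1 = 0
n=1: ⌈317/355⌉−⌈204/355⌉ = 1−1 = 0
n=2: ⌈430/355⌉−⌈317/355⌉ = 2−1 = 1  ← one
n=3: ⌈543/355⌉−⌈430/355⌉ = 2−2 = 0
n=4: ⌈656/355⌉−⌈543/355⌉ = 2−2 = 0
n=5: ⌈769/355⌉−⌈656/355⌉ = 3−2 = 1  ← one
n=6: ⌈882/355⌉−⌈769/355⌉ = 3−3 = 0
n=7: ⌈995/355⌉−⌈882/355⌉ = 3−3 = 0
n=8: ⌈1108/355⌉−⌈995/355⌉ = 4−3 = 1  ← one
n=9: ⌈1221/355⌉−⌈1108/355⌉ = 4−4 = 0
n=10: ⌈1334/355⌉−⌈1221/355⌉ = 4−4 = 0
n=11: ⌈1447/355⌉−⌈1334/355⌉ = 5−4 = 1  ← one
n=12: ⌈1560/355⌉−⌈1447/355⌉ = 5−5 = 0
n=13: ⌈1673/355⌉−⌈1560/355⌉ = 5−5 = 0
n=14: ⌈1786/355⌉−⌈1673/355⌉ = 6−5 = 1  ← one
n=15: ⌈1899/355⌉−⌈1786/355⌉ = 6−6 = 0
n=16: ⌈2012/355⌉−⌈1899/355⌉ = 6−6 = 0
n=17: ⌈2125/355⌉−⌈2012/355⌉ = 6−6 = 0
n=18: ⌈2238/355⌉−⌈2125/355⌉ = 7−6 = 1  ← one
n=19: ⌈2351/355⌉−⌈2238/355⌉ = 7−7 = 0
n=20: ⌈2464/355⌉−⌈2351/355⌉ = 7−7 = 0
n=21: ⌈2577/355⌉−⌈2464/355⌉ = 8−7 = 1  ← one
n=22: ⌈2690/355⌉−⌈2577/355⌉ = 8−8 = 0
n=23: ⌈2803/355⌉−⌈2690/355⌉ = 8−8 = 0
n=24: ⌈2916/355⌉−⌈2803/355⌉ = 9−8 = 1  ← one
n=25: ⌈3029/355⌉−⌈2916/355⌉ = 9−9 = 0
n=26: ⌈3142/355⌉−⌈3029/355⌉ = 9−9 = 0
n=27: ⌈3255/355⌉−⌈3142/355⌉ = 10−9 = 1  ← one
positions of the first 9 ones: 2 5 8 11 14 18 21 24 27


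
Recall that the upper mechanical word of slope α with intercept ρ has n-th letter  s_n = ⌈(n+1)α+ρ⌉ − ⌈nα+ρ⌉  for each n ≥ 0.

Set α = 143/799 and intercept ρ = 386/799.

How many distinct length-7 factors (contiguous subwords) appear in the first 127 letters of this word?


t_n = ⌈(n·143+386)/799⌉ for n = 0 … 127:
  n=0…9: ⌈386/799⌉=1 ⌈529/799⌉=1 ⌈672/799⌉=1 ⌈815/799⌉=2 ⌈958/799⌉=2 ⌈1101/799⌉=2 ⌈1244/799⌉=2 ⌈1387/799⌉=2 ⌈1530/799⌉=2 ⌈1673/799⌉=3
  n=10…19: ⌈1816/799⌉=3 ⌈1959/799⌉=3 ⌈2102/799⌉=3 ⌈2245/799⌉=3 ⌈2388/799⌉=3 ⌈2531/799⌉=4 ⌈2674/799⌉=4 ⌈2817/799⌉=4 ⌈2960/799⌉=4 ⌈3103/799⌉=4
  n=20…29: ⌈3246/799⌉=5 ⌈3389/799⌉=5 ⌈3532/799⌉=5 ⌈3675/799⌉=5 ⌈3818/799⌉=5 ⌈3961/799⌉=5 ⌈4104/799⌉=6 ⌈4247/799⌉=6 ⌈4390/799⌉=6 ⌈4533/799⌉=6
  n=30…39: ⌈4676/799⌉=6 ⌈4819/799⌉=7 ⌈4962/799⌉=7 ⌈5105/799⌉=7 ⌈5248/799⌉=7 ⌈5391/799⌉=7 ⌈5534/799⌉=7 ⌈5677/799⌉=8 ⌈5820/799⌉=8 ⌈5963/799⌉=8
  n=40…49: ⌈6106/799⌉=8 ⌈6249/799⌉=8 ⌈6392/799⌉=8 ⌈6535/799⌉=9 ⌈6678/799⌉=9 ⌈6821/799⌉=9 ⌈6964/799⌉=9 ⌈7107/799⌉=9 ⌈7250/799⌉=10 ⌈7393/799⌉=10
  n=50…59: ⌈7536/799⌉=10 ⌈7679/799⌉=10 ⌈7822/799⌉=10 ⌈7965/799⌉=10 ⌈8108/799⌉=11 ⌈8251/799⌉=11 ⌈8394/799⌉=11 ⌈8537/799⌉=11 ⌈8680/799⌉=11 ⌈8823/799⌉=12
  n=60…69: ⌈8966/799⌉=12 ⌈9109/799⌉=12 ⌈9252/799⌉=12 ⌈9395/799⌉=12 ⌈9538/799⌉=12 ⌈9681/799⌉=13 ⌈9824/799⌉=13 ⌈9967/799⌉=13 ⌈10110/799⌉=13 ⌈10253/799⌉=13
  n=70…79: ⌈10396/799⌉=14 ⌈10539/799⌉=14 ⌈10682/799⌉=14 ⌈10825/799⌉=14 ⌈10968/799⌉=14 ⌈11111/799⌉=14 ⌈11254/799⌉=15 ⌈11397/799⌉=15 ⌈11540/799⌉=15 ⌈11683/799⌉=15
  n=80…89: ⌈11826/799⌉=15 ⌈11969/799⌉=15 ⌈12112/799⌉=16 ⌈12255/799⌉=16 ⌈12398/799⌉=16 ⌈12541/799⌉=16 ⌈12684/799⌉=16 ⌈12827/799⌉=17 ⌈12970/799⌉=17 ⌈13113/799⌉=17
  n=90…99: ⌈13256/799⌉=17 ⌈13399/799⌉=17 ⌈13542/799⌉=17 ⌈13685/799⌉=18 ⌈13828/799⌉=18 ⌈13971/799⌉=18 ⌈14114/799⌉=18 ⌈14257/799⌉=18 ⌈14400/799⌉=19 ⌈14543/799⌉=19
  n=100…109: ⌈14686/799⌉=19 ⌈14829/799⌉=19 ⌈14972/799⌉=19 ⌈15115/799⌉=19 ⌈15258/799⌉=20 ⌈15401/799⌉=20 ⌈15544/799⌉=20 ⌈15687/799⌉=20 ⌈15830/799⌉=20 ⌈15973/799⌉=20
  n=110…119: ⌈16116/799⌉=21 ⌈16259/799⌉=21 ⌈16402/799⌉=21 ⌈16545/799⌉=21 ⌈16688/799⌉=21 ⌈16831/799⌉=22 ⌈16974/799⌉=22 ⌈17117/799⌉=22 ⌈17260/799⌉=22 ⌈17403/799⌉=22
  n=120…127: ⌈17546/799⌉=22 ⌈17689/799⌉=23 ⌈17832/799⌉=23 ⌈17975/799⌉=23 ⌈18118/799⌉=23 ⌈18261/799⌉=23 ⌈18404/799⌉=24 ⌈18547/799⌉=24
s_n = t_(n+1) − t_n for n = 0 … 126 gives
prefix = 0010000010000010000100000100001000001000001000010000010000100000100001000001000001000010000010000100000100000100001000001000010
slide a length-7 window over [0..6] … [120..126] (121 windows); first occurrence of each distinct factor:
  [  0..  6] 0010000
  [  1..  7] 0100000
  [  2..  8] 1000001
  [  3..  9] 0000010
  [  4.. 10] 0000100
  [  5.. 11] 0001000
  [ 13.. 19] 0100001
  [ 14.. 20] 1000010
  (the other 113 windows repeat one of these)
distinct factors: {0000010, 0000100, 0001000, 0010000, 0100000, 0100001, 1000001, 1000010}
count = 8  (Sturmian bound for length 7 is 8)

8


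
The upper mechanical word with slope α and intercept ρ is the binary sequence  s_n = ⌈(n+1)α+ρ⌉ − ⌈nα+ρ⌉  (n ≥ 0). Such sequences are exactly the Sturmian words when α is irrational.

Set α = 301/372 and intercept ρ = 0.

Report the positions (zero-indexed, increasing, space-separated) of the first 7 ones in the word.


0 1 2 3 4 6 7

n=0: ⌈301/372⌉−⌈0/372⌉ = 1−0 = 1  ← one
n=1: ⌈602/372⌉−⌈301/372⌉ = 2−1 = 1  ← one
n=2: ⌈903/372⌉−⌈602/372⌉ = 3−2 = 1  ← one
n=3: ⌈1204/372⌉−⌈903/372⌉ = 4−3 = 1  ← one
n=4: ⌈1505/372⌉−⌈1204/372⌉ = 5−4 = 1  ← one
n=5: ⌈1806/372⌉−⌈1505/372⌉ = 5−5 = 0
n=6: ⌈2107/372⌉−⌈1806/372⌉ = 6−5 = 1  ← one
n=7: ⌈2408/372⌉−⌈2107/372⌉ = 7−6 = 1  ← one
positions of the first 7 ones: 0 1 2 3 4 6 7


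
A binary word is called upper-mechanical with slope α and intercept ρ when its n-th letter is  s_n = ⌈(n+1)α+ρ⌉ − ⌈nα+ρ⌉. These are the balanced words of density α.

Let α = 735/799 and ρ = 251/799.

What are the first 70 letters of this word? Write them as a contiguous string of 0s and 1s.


n=0: ⌈(1·735+251)/799⌉ − ⌈(0·735+251)/799⌉ = ⌈986/799⌉ − ⌈251/799⌉ = 2 − 1 = 1
n=1: ⌈(2·735+251)/799⌉ − ⌈(1·735+251)/799⌉ = ⌈1721/799⌉ − ⌈986/799⌉ = 3 − 2 = 1
n=2: ⌈(3·735+251)/799⌉ − ⌈(2·735+251)/799⌉ = ⌈2456/799⌉ − ⌈1721/799⌉ = 4 − 3 = 1
n=3: ⌈(4·735+251)/799⌉ − ⌈(3·735+251)/799⌉ = ⌈3191/799⌉ − ⌈2456/799⌉ = 4 − 4 = 0
n=4: ⌈(5·735+251)/799⌉ − ⌈(4·735+251)/799⌉ = ⌈3926/799⌉ − ⌈3191/799⌉ = 5 − 4 = 1
n=5: ⌈(6·735+251)/799⌉ − ⌈(5·735+251)/799⌉ = ⌈4661/799⌉ − ⌈3926/799⌉ = 6 − 5 = 1
n=6: ⌈(7·735+251)/799⌉ − ⌈(6·735+251)/799⌉ = ⌈5396/799⌉ − ⌈4661/799⌉ = 7 − 6 = 1
n=7: ⌈(8·735+251)/799⌉ − ⌈(7·735+251)/799⌉ = ⌈6131/799⌉ − ⌈5396/799⌉ = 8 − 7 = 1
n=8: ⌈(9·735+251)/799⌉ − ⌈(8·735+251)/799⌉ = ⌈6866/799⌉ − ⌈6131/799⌉ = 9 − 8 = 1
n=9: ⌈(10·735+251)/799⌉ − ⌈(9·735+251)/799⌉ = ⌈7601/799⌉ − ⌈6866/799⌉ = 10 − 9 = 1
n=10: ⌈(11·735+251)/799⌉ − ⌈(10·735+251)/799⌉ = ⌈8336/799⌉ − ⌈7601/799⌉ = 11 − 10 = 1
n=11: ⌈(12·735+251)/799⌉ − ⌈(11·735+251)/799⌉ = ⌈9071/799⌉ − ⌈8336/799⌉ = 12 − 11 = 1
n=12: ⌈(13·735+251)/799⌉ − ⌈(12·735+251)/799⌉ = ⌈9806/799⌉ − ⌈9071/799⌉ = 13 − 12 = 1
n=13: ⌈(14·735+251)/799⌉ − ⌈(13·735+251)/799⌉ = ⌈10541/799⌉ − ⌈9806/799⌉ = 14 − 13 = 1
n=14: ⌈(15·735+251)/799⌉ − ⌈(14·735+251)/799⌉ = ⌈11276/799⌉ − ⌈10541/799⌉ = 15 − 14 = 1
n=15: ⌈(16·735+251)/799⌉ − ⌈(15·735+251)/799⌉ = ⌈12011/799⌉ − ⌈11276/799⌉ = 16 − 15 = 1
n=16: ⌈(17·735+251)/799⌉ − ⌈(16·735+251)/799⌉ = ⌈12746/799⌉ − ⌈12011/799⌉ = 16 − 16 = 0
n=17: ⌈(18·735+251)/799⌉ − ⌈(17·735+251)/799⌉ = ⌈13481/799⌉ − ⌈12746/799⌉ = 17 − 16 = 1
n=18: ⌈(19·735+251)/799⌉ − ⌈(18·735+251)/799⌉ = ⌈14216/799⌉ − ⌈13481/799⌉ = 18 − 17 = 1
n=19: ⌈(20·735+251)/799⌉ − ⌈(19·735+251)/799⌉ = ⌈14951/799⌉ − ⌈14216/799⌉ = 19 − 18 = 1
n=20: ⌈(21·735+251)/799⌉ − ⌈(20·735+251)/799⌉ = ⌈15686/799⌉ − ⌈14951/799⌉ = 20 − 19 = 1
n=21: ⌈(22·735+251)/799⌉ − ⌈(21·735+251)/799⌉ = ⌈16421/799⌉ − ⌈15686/799⌉ = 21 − 20 = 1
n=22: ⌈(23·735+251)/799⌉ − ⌈(22·735+251)/799⌉ = ⌈17156/799⌉ − ⌈16421/799⌉ = 22 − 21 = 1
n=23: ⌈(24·735+251)/799⌉ − ⌈(23·735+251)/799⌉ = ⌈17891/799⌉ − ⌈17156/799⌉ = 23 − 22 = 1
n=24: ⌈(25·735+251)/799⌉ − ⌈(24·735+251)/799⌉ = ⌈18626/799⌉ − ⌈17891/799⌉ = 24 − 23 = 1
n=25: ⌈(26·735+251)/799⌉ − ⌈(25·735+251)/799⌉ = ⌈19361/799⌉ − ⌈18626/799⌉ = 25 − 24 = 1
n=26: ⌈(27·735+251)/799⌉ − ⌈(26·735+251)/799⌉ = ⌈20096/799⌉ − ⌈19361/799⌉ = 26 − 25 = 1
n=27: ⌈(28·735+251)/799⌉ − ⌈(27·735+251)/799⌉ = ⌈20831/799⌉ − ⌈20096/799⌉ = 27 − 26 = 1
n=28: ⌈(29·735+251)/799⌉ − ⌈(28·735+251)/799⌉ = ⌈21566/799⌉ − ⌈20831/799⌉ = 27 − 27 = 0
n=29: ⌈(30·735+251)/799⌉ − ⌈(29·735+251)/799⌉ = ⌈22301/799⌉ − ⌈21566/799⌉ = 28 − 27 = 1
n=30: ⌈(31·735+251)/799⌉ − ⌈(30·735+251)/799⌉ = ⌈23036/799⌉ − ⌈22301/799⌉ = 29 − 28 = 1
n=31: ⌈(32·735+251)/799⌉ − ⌈(31·735+251)/799⌉ = ⌈23771/799⌉ − ⌈23036/799⌉ = 30 − 29 = 1
n=32: ⌈(33·735+251)/799⌉ − ⌈(32·735+251)/799⌉ = ⌈24506/799⌉ − ⌈23771/799⌉ = 31 − 30 = 1
n=33: ⌈(34·735+251)/799⌉ − ⌈(33·735+251)/799⌉ = ⌈25241/799⌉ − ⌈24506/799⌉ = 32 − 31 = 1
n=34: ⌈(35·735+251)/799⌉ − ⌈(34·735+251)/799⌉ = ⌈25976/799⌉ − ⌈25241/799⌉ = 33 − 32 = 1
n=35: ⌈(36·735+251)/799⌉ − ⌈(35·735+251)/799⌉ = ⌈26711/799⌉ − ⌈25976/799⌉ = 34 − 33 = 1
n=36: ⌈(37·735+251)/799⌉ − ⌈(36·735+251)/799⌉ = ⌈27446/799⌉ − ⌈26711/799⌉ = 35 − 34 = 1
n=37: ⌈(38·735+251)/799⌉ − ⌈(37·735+251)/799⌉ = ⌈28181/799⌉ − ⌈27446/799⌉ = 36 − 35 = 1
n=38: ⌈(39·735+251)/799⌉ − ⌈(38·735+251)/799⌉ = ⌈28916/799⌉ − ⌈28181/799⌉ = 37 − 36 = 1
n=39: ⌈(40·735+251)/799⌉ − ⌈(39·735+251)/799⌉ = ⌈29651/799⌉ − ⌈28916/799⌉ = 38 − 37 = 1
n=40: ⌈(41·735+251)/799⌉ − ⌈(40·735+251)/799⌉ = ⌈30386/799⌉ − ⌈29651/799⌉ = 39 − 38 = 1
n=41: ⌈(42·735+251)/799⌉ − ⌈(41·735+251)/799⌉ = ⌈31121/799⌉ − ⌈30386/799⌉ = 39 − 39 = 0
n=42: ⌈(43·735+251)/799⌉ − ⌈(42·735+251)/799⌉ = ⌈31856/799⌉ − ⌈31121/799⌉ = 40 − 39 = 1
n=43: ⌈(44·735+251)/799⌉ − ⌈(43·735+251)/799⌉ = ⌈32591/799⌉ − ⌈31856/799⌉ = 41 − 40 = 1
n=44: ⌈(45·735+251)/799⌉ − ⌈(44·735+251)/799⌉ = ⌈33326/799⌉ − ⌈32591/799⌉ = 42 − 41 = 1
n=45: ⌈(46·735+251)/799⌉ − ⌈(45·735+251)/799⌉ = ⌈34061/799⌉ − ⌈33326/799⌉ = 43 − 42 = 1
n=46: ⌈(47·735+251)/799⌉ − ⌈(46·735+251)/799⌉ = ⌈34796/799⌉ − ⌈34061/799⌉ = 44 − 43 = 1
n=47: ⌈(48·735+251)/799⌉ − ⌈(47·735+251)/799⌉ = ⌈35531/799⌉ − ⌈34796/799⌉ = 45 − 44 = 1
n=48: ⌈(49·735+251)/799⌉ − ⌈(48·735+251)/799⌉ = ⌈36266/799⌉ − ⌈35531/799⌉ = 46 − 45 = 1
n=49: ⌈(50·735+251)/799⌉ − ⌈(49·735+251)/799⌉ = ⌈37001/799⌉ − ⌈36266/799⌉ = 47 − 46 = 1
n=50: ⌈(51·735+251)/799⌉ − ⌈(50·735+251)/799⌉ = ⌈37736/799⌉ − ⌈37001/799⌉ = 48 − 47 = 1
n=51: ⌈(52·735+251)/799⌉ − ⌈(51·735+251)/799⌉ = ⌈38471/799⌉ − ⌈37736/799⌉ = 49 − 48 = 1
n=52: ⌈(53·735+251)/799⌉ − ⌈(52·735+251)/799⌉ = ⌈39206/799⌉ − ⌈38471/799⌉ = 50 − 49 = 1
n=53: ⌈(54·735+251)/799⌉ − ⌈(53·735+251)/799⌉ = ⌈39941/799⌉ − ⌈39206/799⌉ = 50 − 50 = 0
n=54: ⌈(55·735+251)/799⌉ − ⌈(54·735+251)/799⌉ = ⌈40676/799⌉ − ⌈39941/799⌉ = 51 − 50 = 1
n=55: ⌈(56·735+251)/799⌉ − ⌈(55·735+251)/799⌉ = ⌈41411/799⌉ − ⌈40676/799⌉ = 52 − 51 = 1
n=56: ⌈(57·735+251)/799⌉ − ⌈(56·735+251)/799⌉ = ⌈42146/799⌉ − ⌈41411/799⌉ = 53 − 52 = 1
n=57: ⌈(58·735+251)/799⌉ − ⌈(57·735+251)/799⌉ = ⌈42881/799⌉ − ⌈42146/799⌉ = 54 − 53 = 1
n=58: ⌈(59·735+251)/799⌉ − ⌈(58·735+251)/799⌉ = ⌈43616/799⌉ − ⌈42881/799⌉ = 55 − 54 = 1
n=59: ⌈(60·735+251)/799⌉ − ⌈(59·735+251)/799⌉ = ⌈44351/799⌉ − ⌈43616/799⌉ = 56 − 55 = 1
n=60: ⌈(61·735+251)/799⌉ − ⌈(60·735+251)/799⌉ = ⌈45086/799⌉ − ⌈44351/799⌉ = 57 − 56 = 1
n=61: ⌈(62·735+251)/799⌉ − ⌈(61·735+251)/799⌉ = ⌈45821/799⌉ − ⌈45086/799⌉ = 58 − 57 = 1
n=62: ⌈(63·735+251)/799⌉ − ⌈(62·735+251)/799⌉ = ⌈46556/799⌉ − ⌈45821/799⌉ = 59 − 58 = 1
n=63: ⌈(64·735+251)/799⌉ − ⌈(63·735+251)/799⌉ = ⌈47291/799⌉ − ⌈46556/799⌉ = 60 − 59 = 1
n=64: ⌈(65·735+251)/799⌉ − ⌈(64·735+251)/799⌉ = ⌈48026/799⌉ − ⌈47291/799⌉ = 61 − 60 = 1
n=65: ⌈(66·735+251)/799⌉ − ⌈(65·735+251)/799⌉ = ⌈48761/799⌉ − ⌈48026/799⌉ = 62 − 61 = 1
n=66: ⌈(67·735+251)/799⌉ − ⌈(66·735+251)/799⌉ = ⌈49496/799⌉ − ⌈48761/799⌉ = 62 − 62 = 0
n=67: ⌈(68·735+251)/799⌉ − ⌈(67·735+251)/799⌉ = ⌈50231/799⌉ − ⌈49496/799⌉ = 63 − 62 = 1
n=68: ⌈(69·735+251)/799⌉ − ⌈(68·735+251)/799⌉ = ⌈50966/799⌉ − ⌈50231/799⌉ = 64 − 63 = 1
n=69: ⌈(70·735+251)/799⌉ − ⌈(69·735+251)/799⌉ = ⌈51701/799⌉ − ⌈50966/799⌉ = 65 − 64 = 1

1110111111111111011111111111011111111111101111111111101111111111110111


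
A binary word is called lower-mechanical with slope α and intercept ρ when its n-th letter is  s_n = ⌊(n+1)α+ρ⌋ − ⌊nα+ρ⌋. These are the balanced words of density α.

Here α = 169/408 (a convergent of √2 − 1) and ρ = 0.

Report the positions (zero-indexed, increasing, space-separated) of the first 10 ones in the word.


2 4 7 9 12 14 16 19 21 24

n=0: ⌊169/408⌋−⌊0/408⌋ = 0−0 = 0
n=1: ⌊338/408⌋−⌊169/408⌋ = 0−0 = 0
n=2: ⌊507/408⌋−⌊338/408⌋ = 1−0 = 1  ← one
n=3: ⌊676/408⌋−⌊507/408⌋ = 1−1 = 0
n=4: ⌊845/408⌋−⌊676/408⌋ = 2−1 = 1  ← one
n=5: ⌊1014/408⌋−⌊845/408⌋ = 2−2 = 0
n=6: ⌊1183/408⌋−⌊1014/408⌋ = 2−2 = 0
n=7: ⌊1352/408⌋−⌊1183/408⌋ = 3−2 = 1  ← one
n=8: ⌊1521/408⌋−⌊1352/408⌋ = 3−3 = 0
n=9: ⌊1690/408⌋−⌊1521/408⌋ = 4−3 = 1  ← one
n=10: ⌊1859/408⌋−⌊1690/408⌋ = 4−4 = 0
n=11: ⌊2028/408⌋−⌊1859/408⌋ = 4−4 = 0
n=12: ⌊2197/408⌋−⌊2028/408⌋ = 5−4 = 1  ← one
n=13: ⌊2366/408⌋−⌊2197/408⌋ = 5−5 = 0
n=14: ⌊2535/408⌋−⌊2366/408⌋ = 6−5 = 1  ← one
n=15: ⌊2704/408⌋−⌊2535/408⌋ = 6−6 = 0
n=16: ⌊2873/408⌋−⌊2704/408⌋ = 7−6 = 1  ← one
n=17: ⌊3042/408⌋−⌊2873/408⌋ = 7−7 = 0
n=18: ⌊3211/408⌋−⌊3042/408⌋ = 7−7 = 0
n=19: ⌊3380/408⌋−⌊3211/408⌋ = 8−7 = 1  ← one
n=20: ⌊3549/408⌋−⌊3380/408⌋ = 8−8 = 0
n=21: ⌊3718/408⌋−⌊3549/408⌋ = 9−8 = 1  ← one
n=22: ⌊3887/408⌋−⌊3718/408⌋ = 9−9 = 0
n=23: ⌊4056/408⌋−⌊3887/408⌋ = 9−9 = 0
n=24: ⌊4225/408⌋−⌊4056/408⌋ = 10−9 = 1  ← one
positions of the first 10 ones: 2 4 7 9 12 14 16 19 21 24


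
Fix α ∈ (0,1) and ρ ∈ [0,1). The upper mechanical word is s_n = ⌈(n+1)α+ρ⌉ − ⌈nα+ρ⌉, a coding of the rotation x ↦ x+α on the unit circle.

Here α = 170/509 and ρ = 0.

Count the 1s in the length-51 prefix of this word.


#1s = Σ_{n=0}^{50} s_n = Σ_{n=0}^{50} (⌈(n+1)α+ρ⌉ − ⌈nα+ρ⌉)
the sum telescopes: every ⌈nα+ρ⌉ with 0 < n < 51 appears once with + and once with −, leaving ⌈51α+ρ⌉ − ⌈0·α+ρ⌉
51α + ρ = (51·170) / 509 = 8670/509
ρ = 0/509
⌈8670/509⌉ = 18,  ⌈0/509⌉ = 0
#1s = 18 − 0 = 18

18


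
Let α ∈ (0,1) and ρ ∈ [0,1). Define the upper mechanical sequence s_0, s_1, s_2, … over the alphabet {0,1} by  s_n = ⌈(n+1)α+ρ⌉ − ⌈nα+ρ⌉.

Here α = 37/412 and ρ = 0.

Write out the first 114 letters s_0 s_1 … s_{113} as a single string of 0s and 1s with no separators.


100000000001000000000010000000000100000000001000000000010000000000100000000001000000000001000000000010000000000100

n=0: ⌈(1·37)/412⌉ − ⌈(0·37)/412⌉ = ⌈37/412⌉ − ⌈0/412⌉ = 1 − 0 = 1
n=1: ⌈(2·37)/412⌉ − ⌈(1·37)/412⌉ = ⌈74/412⌉ − ⌈37/412⌉ = 1 − 1 = 0
n=2: ⌈(3·37)/412⌉ − ⌈(2·37)/412⌉ = ⌈111/412⌉ − ⌈74/412⌉ = 1 − 1 = 0
n=3: ⌈(4·37)/412⌉ − ⌈(3·37)/412⌉ = ⌈148/412⌉ − ⌈111/412⌉ = 1 − 1 = 0
n=4: ⌈(5·37)/412⌉ − ⌈(4·37)/412⌉ = ⌈185/412⌉ − ⌈148/412⌉ = 1 − 1 = 0
n=5: ⌈(6·37)/412⌉ − ⌈(5·37)/412⌉ = ⌈222/412⌉ − ⌈185/412⌉ = 1 − 1 = 0
n=6: ⌈(7·37)/412⌉ − ⌈(6·37)/412⌉ = ⌈259/412⌉ − ⌈222/412⌉ = 1 − 1 = 0
n=7: ⌈(8·37)/412⌉ − ⌈(7·37)/412⌉ = ⌈296/412⌉ − ⌈259/412⌉ = 1 − 1 = 0
n=8: ⌈(9·37)/412⌉ − ⌈(8·37)/412⌉ = ⌈333/412⌉ − ⌈296/412⌉ = 1 − 1 = 0
n=9: ⌈(10·37)/412⌉ − ⌈(9·37)/412⌉ = ⌈370/412⌉ − ⌈333/412⌉ = 1 − 1 = 0
n=10: ⌈(11·37)/412⌉ − ⌈(10·37)/412⌉ = ⌈407/412⌉ − ⌈370/412⌉ = 1 − 1 = 0
n=11: ⌈(12·37)/412⌉ − ⌈(11·37)/412⌉ = ⌈444/412⌉ − ⌈407/412⌉ = 2 − 1 = 1
n=12: ⌈(13·37)/412⌉ − ⌈(12·37)/412⌉ = ⌈481/412⌉ − ⌈444/412⌉ = 2 − 2 = 0
n=13: ⌈(14·37)/412⌉ − ⌈(13·37)/412⌉ = ⌈518/412⌉ − ⌈481/412⌉ = 2 − 2 = 0
n=14: ⌈(15·37)/412⌉ − ⌈(14·37)/412⌉ = ⌈555/412⌉ − ⌈518/412⌉ = 2 − 2 = 0
n=15: ⌈(16·37)/412⌉ − ⌈(15·37)/412⌉ = ⌈592/412⌉ − ⌈555/412⌉ = 2 − 2 = 0
n=16: ⌈(17·37)/412⌉ − ⌈(16·37)/412⌉ = ⌈629/412⌉ − ⌈592/412⌉ = 2 − 2 = 0
n=17: ⌈(18·37)/412⌉ − ⌈(17·37)/412⌉ = ⌈666/412⌉ − ⌈629/412⌉ = 2 − 2 = 0
n=18: ⌈(19·37)/412⌉ − ⌈(18·37)/412⌉ = ⌈703/412⌉ − ⌈666/412⌉ = 2 − 2 = 0
n=19: ⌈(20·37)/412⌉ − ⌈(19·37)/412⌉ = ⌈740/412⌉ − ⌈703/412⌉ = 2 − 2 = 0
n=20: ⌈(21·37)/412⌉ − ⌈(20·37)/412⌉ = ⌈777/412⌉ − ⌈740/412⌉ = 2 − 2 = 0
n=21: ⌈(22·37)/412⌉ − ⌈(21·37)/412⌉ = ⌈814/412⌉ − ⌈777/412⌉ = 2 − 2 = 0
n=22: ⌈(23·37)/412⌉ − ⌈(22·37)/412⌉ = ⌈851/412⌉ − ⌈814/412⌉ = 3 − 2 = 1
n=23: ⌈(24·37)/412⌉ − ⌈(23·37)/412⌉ = ⌈888/412⌉ − ⌈851/412⌉ = 3 − 3 = 0
n=24: ⌈(25·37)/412⌉ − ⌈(24·37)/412⌉ = ⌈925/412⌉ − ⌈888/412⌉ = 3 − 3 = 0
n=25: ⌈(26·37)/412⌉ − ⌈(25·37)/412⌉ = ⌈962/412⌉ − ⌈925/412⌉ = 3 − 3 = 0
n=26: ⌈(27·37)/412⌉ − ⌈(26·37)/412⌉ = ⌈999/412⌉ − ⌈962/412⌉ = 3 − 3 = 0
n=27: ⌈(28·37)/412⌉ − ⌈(27·37)/412⌉ = ⌈1036/412⌉ − ⌈999/412⌉ = 3 − 3 = 0
n=28: ⌈(29·37)/412⌉ − ⌈(28·37)/412⌉ = ⌈1073/412⌉ − ⌈1036/412⌉ = 3 − 3 = 0
n=29: ⌈(30·37)/412⌉ − ⌈(29·37)/412⌉ = ⌈1110/412⌉ − ⌈1073/412⌉ = 3 − 3 = 0
n=30: ⌈(31·37)/412⌉ − ⌈(30·37)/412⌉ = ⌈1147/412⌉ − ⌈1110/412⌉ = 3 − 3 = 0
n=31: ⌈(32·37)/412⌉ − ⌈(31·37)/412⌉ = ⌈1184/412⌉ − ⌈1147/412⌉ = 3 − 3 = 0
n=32: ⌈(33·37)/412⌉ − ⌈(32·37)/412⌉ = ⌈1221/412⌉ − ⌈1184/412⌉ = 3 − 3 = 0
n=33: ⌈(34·37)/412⌉ − ⌈(33·37)/412⌉ = ⌈1258/412⌉ − ⌈1221/412⌉ = 4 − 3 = 1
n=34: ⌈(35·37)/412⌉ − ⌈(34·37)/412⌉ = ⌈1295/412⌉ − ⌈1258/412⌉ = 4 − 4 = 0
n=35: ⌈(36·37)/412⌉ − ⌈(35·37)/412⌉ = ⌈1332/412⌉ − ⌈1295/412⌉ = 4 − 4 = 0
n=36: ⌈(37·37)/412⌉ − ⌈(36·37)/412⌉ = ⌈1369/412⌉ − ⌈1332/412⌉ = 4 − 4 = 0
n=37: ⌈(38·37)/412⌉ − ⌈(37·37)/412⌉ = ⌈1406/412⌉ − ⌈1369/412⌉ = 4 − 4 = 0
n=38: ⌈(39·37)/412⌉ − ⌈(38·37)/412⌉ = ⌈1443/412⌉ − ⌈1406/412⌉ = 4 − 4 = 0
n=39: ⌈(40·37)/412⌉ − ⌈(39·37)/412⌉ = ⌈1480/412⌉ − ⌈1443/412⌉ = 4 − 4 = 0
n=40: ⌈(41·37)/412⌉ − ⌈(40·37)/412⌉ = ⌈1517/412⌉ − ⌈1480/412⌉ = 4 − 4 = 0
n=41: ⌈(42·37)/412⌉ − ⌈(41·37)/412⌉ = ⌈1554/412⌉ − ⌈1517/412⌉ = 4 − 4 = 0
n=42: ⌈(43·37)/412⌉ − ⌈(42·37)/412⌉ = ⌈1591/412⌉ − ⌈1554/412⌉ = 4 − 4 = 0
n=43: ⌈(44·37)/412⌉ − ⌈(43·37)/412⌉ = ⌈1628/412⌉ − ⌈1591/412⌉ = 4 − 4 = 0
n=44: ⌈(45·37)/412⌉ − ⌈(44·37)/412⌉ = ⌈1665/412⌉ − ⌈1628/412⌉ = 5 − 4 = 1
n=45: ⌈(46·37)/412⌉ − ⌈(45·37)/412⌉ = ⌈1702/412⌉ − ⌈1665/412⌉ = 5 − 5 = 0
n=46: ⌈(47·37)/412⌉ − ⌈(46·37)/412⌉ = ⌈1739/412⌉ − ⌈1702/412⌉ = 5 − 5 = 0
n=47: ⌈(48·37)/412⌉ − ⌈(47·37)/412⌉ = ⌈1776/412⌉ − ⌈1739/412⌉ = 5 − 5 = 0
n=48: ⌈(49·37)/412⌉ − ⌈(48·37)/412⌉ = ⌈1813/412⌉ − ⌈1776/412⌉ = 5 − 5 = 0
n=49: ⌈(50·37)/412⌉ − ⌈(49·37)/412⌉ = ⌈1850/412⌉ − ⌈1813/412⌉ = 5 − 5 = 0
n=50: ⌈(51·37)/412⌉ − ⌈(50·37)/412⌉ = ⌈1887/412⌉ − ⌈1850/412⌉ = 5 − 5 = 0
n=51: ⌈(52·37)/412⌉ − ⌈(51·37)/412⌉ = ⌈1924/412⌉ − ⌈1887/412⌉ = 5 − 5 = 0
n=52: ⌈(53·37)/412⌉ − ⌈(52·37)/412⌉ = ⌈1961/412⌉ − ⌈1924/412⌉ = 5 − 5 = 0
n=53: ⌈(54·37)/412⌉ − ⌈(53·37)/412⌉ = ⌈1998/412⌉ − ⌈1961/412⌉ = 5 − 5 = 0
n=54: ⌈(55·37)/412⌉ − ⌈(54·37)/412⌉ = ⌈2035/412⌉ − ⌈1998/412⌉ = 5 − 5 = 0
n=55: ⌈(56·37)/412⌉ − ⌈(55·37)/412⌉ = ⌈2072/412⌉ − ⌈2035/412⌉ = 6 − 5 = 1
n=56: ⌈(57·37)/412⌉ − ⌈(56·37)/412⌉ = ⌈2109/412⌉ − ⌈2072/412⌉ = 6 − 6 = 0
n=57: ⌈(58·37)/412⌉ − ⌈(57·37)/412⌉ = ⌈2146/412⌉ − ⌈2109/412⌉ = 6 − 6 = 0
n=58: ⌈(59·37)/412⌉ − ⌈(58·37)/412⌉ = ⌈2183/412⌉ − ⌈2146/412⌉ = 6 − 6 = 0
n=59: ⌈(60·37)/412⌉ − ⌈(59·37)/412⌉ = ⌈2220/412⌉ − ⌈2183/412⌉ = 6 − 6 = 0
n=60: ⌈(61·37)/412⌉ − ⌈(60·37)/412⌉ = ⌈2257/412⌉ − ⌈2220/412⌉ = 6 − 6 = 0
n=61: ⌈(62·37)/412⌉ − ⌈(61·37)/412⌉ = ⌈2294/412⌉ − ⌈2257/412⌉ = 6 − 6 = 0
n=62: ⌈(63·37)/412⌉ − ⌈(62·37)/412⌉ = ⌈2331/412⌉ − ⌈2294/412⌉ = 6 − 6 = 0
n=63: ⌈(64·37)/412⌉ − ⌈(63·37)/412⌉ = ⌈2368/412⌉ − ⌈2331/412⌉ = 6 − 6 = 0
n=64: ⌈(65·37)/412⌉ − ⌈(64·37)/412⌉ = ⌈2405/412⌉ − ⌈2368/412⌉ = 6 − 6 = 0
n=65: ⌈(66·37)/412⌉ − ⌈(65·37)/412⌉ = ⌈2442/412⌉ − ⌈2405/412⌉ = 6 − 6 = 0
n=66: ⌈(67·37)/412⌉ − ⌈(66·37)/412⌉ = ⌈2479/412⌉ − ⌈2442/412⌉ = 7 − 6 = 1
n=67: ⌈(68·37)/412⌉ − ⌈(67·37)/412⌉ = ⌈2516/412⌉ − ⌈2479/412⌉ = 7 − 7 = 0
n=68: ⌈(69·37)/412⌉ − ⌈(68·37)/412⌉ = ⌈2553/412⌉ − ⌈2516/412⌉ = 7 − 7 = 0
n=69: ⌈(70·37)/412⌉ − ⌈(69·37)/412⌉ = ⌈2590/412⌉ − ⌈2553/412⌉ = 7 − 7 = 0
n=70: ⌈(71·37)/412⌉ − ⌈(70·37)/412⌉ = ⌈2627/412⌉ − ⌈2590/412⌉ = 7 − 7 = 0
n=71: ⌈(72·37)/412⌉ − ⌈(71·37)/412⌉ = ⌈2664/412⌉ − ⌈2627/412⌉ = 7 − 7 = 0
n=72: ⌈(73·37)/412⌉ − ⌈(72·37)/412⌉ = ⌈2701/412⌉ − ⌈2664/412⌉ = 7 − 7 = 0
n=73: ⌈(74·37)/412⌉ − ⌈(73·37)/412⌉ = ⌈2738/412⌉ − ⌈2701/412⌉ = 7 − 7 = 0
n=74: ⌈(75·37)/412⌉ − ⌈(74·37)/412⌉ = ⌈2775/412⌉ − ⌈2738/412⌉ = 7 − 7 = 0
n=75: ⌈(76·37)/412⌉ − ⌈(75·37)/412⌉ = ⌈2812/412⌉ − ⌈2775/412⌉ = 7 − 7 = 0
n=76: ⌈(77·37)/412⌉ − ⌈(76·37)/412⌉ = ⌈2849/412⌉ − ⌈2812/412⌉ = 7 − 7 = 0
n=77: ⌈(78·37)/412⌉ − ⌈(77·37)/412⌉ = ⌈2886/412⌉ − ⌈2849/412⌉ = 8 − 7 = 1
n=78: ⌈(79·37)/412⌉ − ⌈(78·37)/412⌉ = ⌈2923/412⌉ − ⌈2886/412⌉ = 8 − 8 = 0
n=79: ⌈(80·37)/412⌉ − ⌈(79·37)/412⌉ = ⌈2960/412⌉ − ⌈2923/412⌉ = 8 − 8 = 0
n=80: ⌈(81·37)/412⌉ − ⌈(80·37)/412⌉ = ⌈2997/412⌉ − ⌈2960/412⌉ = 8 − 8 = 0
n=81: ⌈(82·37)/412⌉ − ⌈(81·37)/412⌉ = ⌈3034/412⌉ − ⌈2997/412⌉ = 8 − 8 = 0
n=82: ⌈(83·37)/412⌉ − ⌈(82·37)/412⌉ = ⌈3071/412⌉ − ⌈3034/412⌉ = 8 − 8 = 0
n=83: ⌈(84·37)/412⌉ − ⌈(83·37)/412⌉ = ⌈3108/412⌉ − ⌈3071/412⌉ = 8 − 8 = 0
n=84: ⌈(85·37)/412⌉ − ⌈(84·37)/412⌉ = ⌈3145/412⌉ − ⌈3108/412⌉ = 8 − 8 = 0
n=85: ⌈(86·37)/412⌉ − ⌈(85·37)/412⌉ = ⌈3182/412⌉ − ⌈3145/412⌉ = 8 − 8 = 0
n=86: ⌈(87·37)/412⌉ − ⌈(86·37)/412⌉ = ⌈3219/412⌉ − ⌈3182/412⌉ = 8 − 8 = 0
n=87: ⌈(88·37)/412⌉ − ⌈(87·37)/412⌉ = ⌈3256/412⌉ − ⌈3219/412⌉ = 8 − 8 = 0
n=88: ⌈(89·37)/412⌉ − ⌈(88·37)/412⌉ = ⌈3293/412⌉ − ⌈3256/412⌉ = 8 − 8 = 0
n=89: ⌈(90·37)/412⌉ − ⌈(89·37)/412⌉ = ⌈3330/412⌉ − ⌈3293/412⌉ = 9 − 8 = 1
n=90: ⌈(91·37)/412⌉ − ⌈(90·37)/412⌉ = ⌈3367/412⌉ − ⌈3330/412⌉ = 9 − 9 = 0
n=91: ⌈(92·37)/412⌉ − ⌈(91·37)/412⌉ = ⌈3404/412⌉ − ⌈3367/412⌉ = 9 − 9 = 0
n=92: ⌈(93·37)/412⌉ − ⌈(92·37)/412⌉ = ⌈3441/412⌉ − ⌈3404/412⌉ = 9 − 9 = 0
n=93: ⌈(94·37)/412⌉ − ⌈(93·37)/412⌉ = ⌈3478/412⌉ − ⌈3441/412⌉ = 9 − 9 = 0
n=94: ⌈(95·37)/412⌉ − ⌈(94·37)/412⌉ = ⌈3515/412⌉ − ⌈3478/412⌉ = 9 − 9 = 0
n=95: ⌈(96·37)/412⌉ − ⌈(95·37)/412⌉ = ⌈3552/412⌉ − ⌈3515/412⌉ = 9 − 9 = 0
n=96: ⌈(97·37)/412⌉ − ⌈(96·37)/412⌉ = ⌈3589/412⌉ − ⌈3552/412⌉ = 9 − 9 = 0
n=97: ⌈(98·37)/412⌉ − ⌈(97·37)/412⌉ = ⌈3626/412⌉ − ⌈3589/412⌉ = 9 − 9 = 0
n=98: ⌈(99·37)/412⌉ − ⌈(98·37)/412⌉ = ⌈3663/412⌉ − ⌈3626/412⌉ = 9 − 9 = 0
n=99: ⌈(100·37)/412⌉ − ⌈(99·37)/412⌉ = ⌈3700/412⌉ − ⌈3663/412⌉ = 9 − 9 = 0
n=100: ⌈(101·37)/412⌉ − ⌈(100·37)/412⌉ = ⌈3737/412⌉ − ⌈3700/412⌉ = 10 − 9 = 1
n=101: ⌈(102·37)/412⌉ − ⌈(101·37)/412⌉ = ⌈3774/412⌉ − ⌈3737/412⌉ = 10 − 10 = 0
n=102: ⌈(103·37)/412⌉ − ⌈(102·37)/412⌉ = ⌈3811/412⌉ − ⌈3774/412⌉ = 10 − 10 = 0
n=103: ⌈(104·37)/412⌉ − ⌈(103·37)/412⌉ = ⌈3848/412⌉ − ⌈3811/412⌉ = 10 − 10 = 0
n=104: ⌈(105·37)/412⌉ − ⌈(104·37)/412⌉ = ⌈3885/412⌉ − ⌈3848/412⌉ = 10 − 10 = 0
n=105: ⌈(106·37)/412⌉ − ⌈(105·37)/412⌉ = ⌈3922/412⌉ − ⌈3885/412⌉ = 10 − 10 = 0
n=106: ⌈(107·37)/412⌉ − ⌈(106·37)/412⌉ = ⌈3959/412⌉ − ⌈3922/412⌉ = 10 − 10 = 0
n=107: ⌈(108·37)/412⌉ − ⌈(107·37)/412⌉ = ⌈3996/412⌉ − ⌈3959/412⌉ = 10 − 10 = 0
n=108: ⌈(109·37)/412⌉ − ⌈(108·37)/412⌉ = ⌈4033/412⌉ − ⌈3996/412⌉ = 10 − 10 = 0
n=109: ⌈(110·37)/412⌉ − ⌈(109·37)/412⌉ = ⌈4070/412⌉ − ⌈4033/412⌉ = 10 − 10 = 0
n=110: ⌈(111·37)/412⌉ − ⌈(110·37)/412⌉ = ⌈4107/412⌉ − ⌈4070/412⌉ = 10 − 10 = 0
n=111: ⌈(112·37)/412⌉ − ⌈(111·37)/412⌉ = ⌈4144/412⌉ − ⌈4107/412⌉ = 11 − 10 = 1
n=112: ⌈(113·37)/412⌉ − ⌈(112·37)/412⌉ = ⌈4181/412⌉ − ⌈4144/412⌉ = 11 − 11 = 0
n=113: ⌈(114·37)/412⌉ − ⌈(113·37)/412⌉ = ⌈4218/412⌉ − ⌈4181/412⌉ = 11 − 11 = 0


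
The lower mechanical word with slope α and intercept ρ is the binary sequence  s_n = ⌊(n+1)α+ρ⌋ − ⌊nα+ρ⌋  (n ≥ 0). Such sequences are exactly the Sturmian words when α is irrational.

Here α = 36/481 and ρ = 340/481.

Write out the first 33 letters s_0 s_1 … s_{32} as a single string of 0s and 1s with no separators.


n=0: ⌊(1·36+340)/481⌋ − ⌊(0·36+340)/481⌋ = ⌊376/481⌋ − ⌊340/481⌋ = 0 − 0 = 0
n=1: ⌊(2·36+340)/481⌋ − ⌊(1·36+340)/481⌋ = ⌊412/481⌋ − ⌊376/481⌋ = 0 − 0 = 0
n=2: ⌊(3·36+340)/481⌋ − ⌊(2·36+340)/481⌋ = ⌊448/481⌋ − ⌊412/481⌋ = 0 − 0 = 0
n=3: ⌊(4·36+340)/481⌋ − ⌊(3·36+340)/481⌋ = ⌊484/481⌋ − ⌊448/481⌋ = 1 − 0 = 1
n=4: ⌊(5·36+340)/481⌋ − ⌊(4·36+340)/481⌋ = ⌊520/481⌋ − ⌊484/481⌋ = 1 − 1 = 0
n=5: ⌊(6·36+340)/481⌋ − ⌊(5·36+340)/481⌋ = ⌊556/481⌋ − ⌊520/481⌋ = 1 − 1 = 0
n=6: ⌊(7·36+340)/481⌋ − ⌊(6·36+340)/481⌋ = ⌊592/481⌋ − ⌊556/481⌋ = 1 − 1 = 0
n=7: ⌊(8·36+340)/481⌋ − ⌊(7·36+340)/481⌋ = ⌊628/481⌋ − ⌊592/481⌋ = 1 − 1 = 0
n=8: ⌊(9·36+340)/481⌋ − ⌊(8·36+340)/481⌋ = ⌊664/481⌋ − ⌊628/481⌋ = 1 − 1 = 0
n=9: ⌊(10·36+340)/481⌋ − ⌊(9·36+340)/481⌋ = ⌊700/481⌋ − ⌊664/481⌋ = 1 − 1 = 0
n=10: ⌊(11·36+340)/481⌋ − ⌊(10·36+340)/481⌋ = ⌊736/481⌋ − ⌊700/481⌋ = 1 − 1 = 0
n=11: ⌊(12·36+340)/481⌋ − ⌊(11·36+340)/481⌋ = ⌊772/481⌋ − ⌊736/481⌋ = 1 − 1 = 0
n=12: ⌊(13·36+340)/481⌋ − ⌊(12·36+340)/481⌋ = ⌊808/481⌋ − ⌊772/481⌋ = 1 − 1 = 0
n=13: ⌊(14·36+340)/481⌋ − ⌊(13·36+340)/481⌋ = ⌊844/481⌋ − ⌊808/481⌋ = 1 − 1 = 0
n=14: ⌊(15·36+340)/481⌋ − ⌊(14·36+340)/481⌋ = ⌊880/481⌋ − ⌊844/481⌋ = 1 − 1 = 0
n=15: ⌊(16·36+340)/481⌋ − ⌊(15·36+340)/481⌋ = ⌊916/481⌋ − ⌊880/481⌋ = 1 − 1 = 0
n=16: ⌊(17·36+340)/481⌋ − ⌊(16·36+340)/481⌋ = ⌊952/481⌋ − ⌊916/481⌋ = 1 − 1 = 0
n=17: ⌊(18·36+340)/481⌋ − ⌊(17·36+340)/481⌋ = ⌊988/481⌋ − ⌊952/481⌋ = 2 − 1 = 1
n=18: ⌊(19·36+340)/481⌋ − ⌊(18·36+340)/481⌋ = ⌊1024/481⌋ − ⌊988/481⌋ = 2 − 2 = 0
n=19: ⌊(20·36+340)/481⌋ − ⌊(19·36+340)/481⌋ = ⌊1060/481⌋ − ⌊1024/481⌋ = 2 − 2 = 0
n=20: ⌊(21·36+340)/481⌋ − ⌊(20·36+340)/481⌋ = ⌊1096/481⌋ − ⌊1060/481⌋ = 2 − 2 = 0
n=21: ⌊(22·36+340)/481⌋ − ⌊(21·36+340)/481⌋ = ⌊1132/481⌋ − ⌊1096/481⌋ = 2 − 2 = 0
n=22: ⌊(23·36+340)/481⌋ − ⌊(22·36+340)/481⌋ = ⌊1168/481⌋ − ⌊1132/481⌋ = 2 − 2 = 0
n=23: ⌊(24·36+340)/481⌋ − ⌊(23·36+340)/481⌋ = ⌊1204/481⌋ − ⌊1168/481⌋ = 2 − 2 = 0
n=24: ⌊(25·36+340)/481⌋ − ⌊(24·36+340)/481⌋ = ⌊1240/481⌋ − ⌊1204/481⌋ = 2 − 2 = 0
n=25: ⌊(26·36+340)/481⌋ − ⌊(25·36+340)/481⌋ = ⌊1276/481⌋ − ⌊1240/481⌋ = 2 − 2 = 0
n=26: ⌊(27·36+340)/481⌋ − ⌊(26·36+340)/481⌋ = ⌊1312/481⌋ − ⌊1276/481⌋ = 2 − 2 = 0
n=27: ⌊(28·36+340)/481⌋ − ⌊(27·36+340)/481⌋ = ⌊1348/481⌋ − ⌊1312/481⌋ = 2 − 2 = 0
n=28: ⌊(29·36+340)/481⌋ − ⌊(28·36+340)/481⌋ = ⌊1384/481⌋ − ⌊1348/481⌋ = 2 − 2 = 0
n=29: ⌊(30·36+340)/481⌋ − ⌊(29·36+340)/481⌋ = ⌊1420/481⌋ − ⌊1384/481⌋ = 2 − 2 = 0
n=30: ⌊(31·36+340)/481⌋ − ⌊(30·36+340)/481⌋ = ⌊1456/481⌋ − ⌊1420/481⌋ = 3 − 2 = 1
n=31: ⌊(32·36+340)/481⌋ − ⌊(31·36+340)/481⌋ = ⌊1492/481⌋ − ⌊1456/481⌋ = 3 − 3 = 0
n=32: ⌊(33·36+340)/481⌋ − ⌊(32·36+340)/481⌋ = ⌊1528/481⌋ − ⌊1492/481⌋ = 3 − 3 = 0

000100000000000001000000000000100


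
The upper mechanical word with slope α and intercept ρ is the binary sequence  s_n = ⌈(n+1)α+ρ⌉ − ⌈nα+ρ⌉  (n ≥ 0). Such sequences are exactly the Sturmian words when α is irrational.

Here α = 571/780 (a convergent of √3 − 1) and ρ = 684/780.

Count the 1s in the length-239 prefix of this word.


175

#1s = Σ_{n=0}^{238} s_n = Σ_{n=0}^{238} (⌈(n+1)α+ρ⌉ − ⌈nα+ρ⌉)
the sum telescopes: every ⌈nα+ρ⌉ with 0 < n < 239 appears once with + and once with −, leaving ⌈239α+ρ⌉ − ⌈0·α+ρ⌉
239α + ρ = (239·571 + 684) / 780 = 137153/780
ρ = 684/780
⌈137153/780⌉ = 176,  ⌈684/780⌉ = 1
#1s = 176 − 1 = 175


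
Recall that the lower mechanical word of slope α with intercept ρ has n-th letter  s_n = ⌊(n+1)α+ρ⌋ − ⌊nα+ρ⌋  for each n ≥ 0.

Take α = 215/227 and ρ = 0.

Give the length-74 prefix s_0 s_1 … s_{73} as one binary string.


01111111111111111101111111111111111110111111111111111111011111111111111111

n=0: ⌊(1·215)/227⌋ − ⌊(0·215)/227⌋ = ⌊215/227⌋ − ⌊0/227⌋ = 0 − 0 = 0
n=1: ⌊(2·215)/227⌋ − ⌊(1·215)/227⌋ = ⌊430/227⌋ − ⌊215/227⌋ = 1 − 0 = 1
n=2: ⌊(3·215)/227⌋ − ⌊(2·215)/227⌋ = ⌊645/227⌋ − ⌊430/227⌋ = 2 − 1 = 1
n=3: ⌊(4·215)/227⌋ − ⌊(3·215)/227⌋ = ⌊860/227⌋ − ⌊645/227⌋ = 3 − 2 = 1
n=4: ⌊(5·215)/227⌋ − ⌊(4·215)/227⌋ = ⌊1075/227⌋ − ⌊860/227⌋ = 4 − 3 = 1
n=5: ⌊(6·215)/227⌋ − ⌊(5·215)/227⌋ = ⌊1290/227⌋ − ⌊1075/227⌋ = 5 − 4 = 1
n=6: ⌊(7·215)/227⌋ − ⌊(6·215)/227⌋ = ⌊1505/227⌋ − ⌊1290/227⌋ = 6 − 5 = 1
n=7: ⌊(8·215)/227⌋ − ⌊(7·215)/227⌋ = ⌊1720/227⌋ − ⌊1505/227⌋ = 7 − 6 = 1
n=8: ⌊(9·215)/227⌋ − ⌊(8·215)/227⌋ = ⌊1935/227⌋ − ⌊1720/227⌋ = 8 − 7 = 1
n=9: ⌊(10·215)/227⌋ − ⌊(9·215)/227⌋ = ⌊2150/227⌋ − ⌊1935/227⌋ = 9 − 8 = 1
n=10: ⌊(11·215)/227⌋ − ⌊(10·215)/227⌋ = ⌊2365/227⌋ − ⌊2150/227⌋ = 10 − 9 = 1
n=11: ⌊(12·215)/227⌋ − ⌊(11·215)/227⌋ = ⌊2580/227⌋ − ⌊2365/227⌋ = 11 − 10 = 1
n=12: ⌊(13·215)/227⌋ − ⌊(12·215)/227⌋ = ⌊2795/227⌋ − ⌊2580/227⌋ = 12 − 11 = 1
n=13: ⌊(14·215)/227⌋ − ⌊(13·215)/227⌋ = ⌊3010/227⌋ − ⌊2795/227⌋ = 13 − 12 = 1
n=14: ⌊(15·215)/227⌋ − ⌊(14·215)/227⌋ = ⌊3225/227⌋ − ⌊3010/227⌋ = 14 − 13 = 1
n=15: ⌊(16·215)/227⌋ − ⌊(15·215)/227⌋ = ⌊3440/227⌋ − ⌊3225/227⌋ = 15 − 14 = 1
n=16: ⌊(17·215)/227⌋ − ⌊(16·215)/227⌋ = ⌊3655/227⌋ − ⌊3440/227⌋ = 16 − 15 = 1
n=17: ⌊(18·215)/227⌋ − ⌊(17·215)/227⌋ = ⌊3870/227⌋ − ⌊3655/227⌋ = 17 − 16 = 1
n=18: ⌊(19·215)/227⌋ − ⌊(18·215)/227⌋ = ⌊4085/227⌋ − ⌊3870/227⌋ = 17 − 17 = 0
n=19: ⌊(20·215)/227⌋ − ⌊(19·215)/227⌋ = ⌊4300/227⌋ − ⌊4085/227⌋ = 18 − 17 = 1
n=20: ⌊(21·215)/227⌋ − ⌊(20·215)/227⌋ = ⌊4515/227⌋ − ⌊4300/227⌋ = 19 − 18 = 1
n=21: ⌊(22·215)/227⌋ − ⌊(21·215)/227⌋ = ⌊4730/227⌋ − ⌊4515/227⌋ = 20 − 19 = 1
n=22: ⌊(23·215)/227⌋ − ⌊(22·215)/227⌋ = ⌊4945/227⌋ − ⌊4730/227⌋ = 21 − 20 = 1
n=23: ⌊(24·215)/227⌋ − ⌊(23·215)/227⌋ = ⌊5160/227⌋ − ⌊4945/227⌋ = 22 − 21 = 1
n=24: ⌊(25·215)/227⌋ − ⌊(24·215)/227⌋ = ⌊5375/227⌋ − ⌊5160/227⌋ = 23 − 22 = 1
n=25: ⌊(26·215)/227⌋ − ⌊(25·215)/227⌋ = ⌊5590/227⌋ − ⌊5375/227⌋ = 24 − 23 = 1
n=26: ⌊(27·215)/227⌋ − ⌊(26·215)/227⌋ = ⌊5805/227⌋ − ⌊5590/227⌋ = 25 − 24 = 1
n=27: ⌊(28·215)/227⌋ − ⌊(27·215)/227⌋ = ⌊6020/227⌋ − ⌊5805/227⌋ = 26 − 25 = 1
n=28: ⌊(29·215)/227⌋ − ⌊(28·215)/227⌋ = ⌊6235/227⌋ − ⌊6020/227⌋ = 27 − 26 = 1
n=29: ⌊(30·215)/227⌋ − ⌊(29·215)/227⌋ = ⌊6450/227⌋ − ⌊6235/227⌋ = 28 − 27 = 1
n=30: ⌊(31·215)/227⌋ − ⌊(30·215)/227⌋ = ⌊6665/227⌋ − ⌊6450/227⌋ = 29 − 28 = 1
n=31: ⌊(32·215)/227⌋ − ⌊(31·215)/227⌋ = ⌊6880/227⌋ − ⌊6665/227⌋ = 30 − 29 = 1
n=32: ⌊(33·215)/227⌋ − ⌊(32·215)/227⌋ = ⌊7095/227⌋ − ⌊6880/227⌋ = 31 − 30 = 1
n=33: ⌊(34·215)/227⌋ − ⌊(33·215)/227⌋ = ⌊7310/227⌋ − ⌊7095/227⌋ = 32 − 31 = 1
n=34: ⌊(35·215)/227⌋ − ⌊(34·215)/227⌋ = ⌊7525/227⌋ − ⌊7310/227⌋ = 33 − 32 = 1
n=35: ⌊(36·215)/227⌋ − ⌊(35·215)/227⌋ = ⌊7740/227⌋ − ⌊7525/227⌋ = 34 − 33 = 1
n=36: ⌊(37·215)/227⌋ − ⌊(36·215)/227⌋ = ⌊7955/227⌋ − ⌊7740/227⌋ = 35 − 34 = 1
n=37: ⌊(38·215)/227⌋ − ⌊(37·215)/227⌋ = ⌊8170/227⌋ − ⌊7955/227⌋ = 35 − 35 = 0
n=38: ⌊(39·215)/227⌋ − ⌊(38·215)/227⌋ = ⌊8385/227⌋ − ⌊8170/227⌋ = 36 − 35 = 1
n=39: ⌊(40·215)/227⌋ − ⌊(39·215)/227⌋ = ⌊8600/227⌋ − ⌊8385/227⌋ = 37 − 36 = 1
n=40: ⌊(41·215)/227⌋ − ⌊(40·215)/227⌋ = ⌊8815/227⌋ − ⌊8600/227⌋ = 38 − 37 = 1
n=41: ⌊(42·215)/227⌋ − ⌊(41·215)/227⌋ = ⌊9030/227⌋ − ⌊8815/227⌋ = 39 − 38 = 1
n=42: ⌊(43·215)/227⌋ − ⌊(42·215)/227⌋ = ⌊9245/227⌋ − ⌊9030/227⌋ = 40 − 39 = 1
n=43: ⌊(44·215)/227⌋ − ⌊(43·215)/227⌋ = ⌊9460/227⌋ − ⌊9245/227⌋ = 41 − 40 = 1
n=44: ⌊(45·215)/227⌋ − ⌊(44·215)/227⌋ = ⌊9675/227⌋ − ⌊9460/227⌋ = 42 − 41 = 1
n=45: ⌊(46·215)/227⌋ − ⌊(45·215)/227⌋ = ⌊9890/227⌋ − ⌊9675/227⌋ = 43 − 42 = 1
n=46: ⌊(47·215)/227⌋ − ⌊(46·215)/227⌋ = ⌊10105/227⌋ − ⌊9890/227⌋ = 44 − 43 = 1
n=47: ⌊(48·215)/227⌋ − ⌊(47·215)/227⌋ = ⌊10320/227⌋ − ⌊10105/227⌋ = 45 − 44 = 1
n=48: ⌊(49·215)/227⌋ − ⌊(48·215)/227⌋ = ⌊10535/227⌋ − ⌊10320/227⌋ = 46 − 45 = 1
n=49: ⌊(50·215)/227⌋ − ⌊(49·215)/227⌋ = ⌊10750/227⌋ − ⌊10535/227⌋ = 47 − 46 = 1
n=50: ⌊(51·215)/227⌋ − ⌊(50·215)/227⌋ = ⌊10965/227⌋ − ⌊10750/227⌋ = 48 − 47 = 1
n=51: ⌊(52·215)/227⌋ − ⌊(51·215)/227⌋ = ⌊11180/227⌋ − ⌊10965/227⌋ = 49 − 48 = 1
n=52: ⌊(53·215)/227⌋ − ⌊(52·215)/227⌋ = ⌊11395/227⌋ − ⌊11180/227⌋ = 50 − 49 = 1
n=53: ⌊(54·215)/227⌋ − ⌊(53·215)/227⌋ = ⌊11610/227⌋ − ⌊11395/227⌋ = 51 − 50 = 1
n=54: ⌊(55·215)/227⌋ − ⌊(54·215)/227⌋ = ⌊11825/227⌋ − ⌊11610/227⌋ = 52 − 51 = 1
n=55: ⌊(56·215)/227⌋ − ⌊(55·215)/227⌋ = ⌊12040/227⌋ − ⌊11825/227⌋ = 53 − 52 = 1
n=56: ⌊(57·215)/227⌋ − ⌊(56·215)/227⌋ = ⌊12255/227⌋ − ⌊12040/227⌋ = 53 − 53 = 0
n=57: ⌊(58·215)/227⌋ − ⌊(57·215)/227⌋ = ⌊12470/227⌋ − ⌊12255/227⌋ = 54 − 53 = 1
n=58: ⌊(59·215)/227⌋ − ⌊(58·215)/227⌋ = ⌊12685/227⌋ − ⌊12470/227⌋ = 55 − 54 = 1
n=59: ⌊(60·215)/227⌋ − ⌊(59·215)/227⌋ = ⌊12900/227⌋ − ⌊12685/227⌋ = 56 − 55 = 1
n=60: ⌊(61·215)/227⌋ − ⌊(60·215)/227⌋ = ⌊13115/227⌋ − ⌊12900/227⌋ = 57 − 56 = 1
n=61: ⌊(62·215)/227⌋ − ⌊(61·215)/227⌋ = ⌊13330/227⌋ − ⌊13115/227⌋ = 58 − 57 = 1
n=62: ⌊(63·215)/227⌋ − ⌊(62·215)/227⌋ = ⌊13545/227⌋ − ⌊13330/227⌋ = 59 − 58 = 1
n=63: ⌊(64·215)/227⌋ − ⌊(63·215)/227⌋ = ⌊13760/227⌋ − ⌊13545/227⌋ = 60 − 59 = 1
n=64: ⌊(65·215)/227⌋ − ⌊(64·215)/227⌋ = ⌊13975/227⌋ − ⌊13760/227⌋ = 61 − 60 = 1
n=65: ⌊(66·215)/227⌋ − ⌊(65·215)/227⌋ = ⌊14190/227⌋ − ⌊13975/227⌋ = 62 − 61 = 1
n=66: ⌊(67·215)/227⌋ − ⌊(66·215)/227⌋ = ⌊14405/227⌋ − ⌊14190/227⌋ = 63 − 62 = 1
n=67: ⌊(68·215)/227⌋ − ⌊(67·215)/227⌋ = ⌊14620/227⌋ − ⌊14405/227⌋ = 64 − 63 = 1
n=68: ⌊(69·215)/227⌋ − ⌊(68·215)/227⌋ = ⌊14835/227⌋ − ⌊14620/227⌋ = 65 − 64 = 1
n=69: ⌊(70·215)/227⌋ − ⌊(69·215)/227⌋ = ⌊15050/227⌋ − ⌊14835/227⌋ = 66 − 65 = 1
n=70: ⌊(71·215)/227⌋ − ⌊(70·215)/227⌋ = ⌊15265/227⌋ − ⌊15050/227⌋ = 67 − 66 = 1
n=71: ⌊(72·215)/227⌋ − ⌊(71·215)/227⌋ = ⌊15480/227⌋ − ⌊15265/227⌋ = 68 − 67 = 1
n=72: ⌊(73·215)/227⌋ − ⌊(72·215)/227⌋ = ⌊15695/227⌋ − ⌊15480/227⌋ = 69 − 68 = 1
n=73: ⌊(74·215)/227⌋ − ⌊(73·215)/227⌋ = ⌊15910/227⌋ − ⌊15695/227⌋ = 70 − 69 = 1
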